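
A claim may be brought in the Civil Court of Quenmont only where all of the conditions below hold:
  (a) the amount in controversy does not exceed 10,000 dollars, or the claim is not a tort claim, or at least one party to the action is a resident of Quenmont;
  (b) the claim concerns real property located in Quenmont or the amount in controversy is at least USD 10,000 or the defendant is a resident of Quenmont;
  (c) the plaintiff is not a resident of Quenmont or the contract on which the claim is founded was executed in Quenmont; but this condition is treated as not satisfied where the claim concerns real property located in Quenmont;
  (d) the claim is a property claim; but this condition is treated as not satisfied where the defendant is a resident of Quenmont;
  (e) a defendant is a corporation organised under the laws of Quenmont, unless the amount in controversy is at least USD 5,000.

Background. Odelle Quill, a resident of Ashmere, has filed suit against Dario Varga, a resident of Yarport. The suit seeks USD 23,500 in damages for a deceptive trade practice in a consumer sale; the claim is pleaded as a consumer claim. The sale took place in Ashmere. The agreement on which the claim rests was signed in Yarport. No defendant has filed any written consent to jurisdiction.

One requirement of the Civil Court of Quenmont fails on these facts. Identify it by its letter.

The Civil Court of Quenmont:
  (a) The claim is a consumer claim, not a tort claim, which satisfies one of the alternatives. Condition met.
  (b) The amount in controversy is USD 23,500, which meets the 10,000 dollars floor, so this disjunct is met. Met.
  (c) The plaintiff resides in Ashmere, which is not Quenmont — that alternative is enough. The carve-out does not apply: the claim does not concern real property. Met.
  (d) The claim is a consumer claim, not a property claim. Not met.
  (e) No defendant is a corporation. However, the amount in controversy is USD 23,500, which meets the USD 5,000 floor, so the 'unless' proviso supplies this condition. Met.
Only condition (d) fails.

(d)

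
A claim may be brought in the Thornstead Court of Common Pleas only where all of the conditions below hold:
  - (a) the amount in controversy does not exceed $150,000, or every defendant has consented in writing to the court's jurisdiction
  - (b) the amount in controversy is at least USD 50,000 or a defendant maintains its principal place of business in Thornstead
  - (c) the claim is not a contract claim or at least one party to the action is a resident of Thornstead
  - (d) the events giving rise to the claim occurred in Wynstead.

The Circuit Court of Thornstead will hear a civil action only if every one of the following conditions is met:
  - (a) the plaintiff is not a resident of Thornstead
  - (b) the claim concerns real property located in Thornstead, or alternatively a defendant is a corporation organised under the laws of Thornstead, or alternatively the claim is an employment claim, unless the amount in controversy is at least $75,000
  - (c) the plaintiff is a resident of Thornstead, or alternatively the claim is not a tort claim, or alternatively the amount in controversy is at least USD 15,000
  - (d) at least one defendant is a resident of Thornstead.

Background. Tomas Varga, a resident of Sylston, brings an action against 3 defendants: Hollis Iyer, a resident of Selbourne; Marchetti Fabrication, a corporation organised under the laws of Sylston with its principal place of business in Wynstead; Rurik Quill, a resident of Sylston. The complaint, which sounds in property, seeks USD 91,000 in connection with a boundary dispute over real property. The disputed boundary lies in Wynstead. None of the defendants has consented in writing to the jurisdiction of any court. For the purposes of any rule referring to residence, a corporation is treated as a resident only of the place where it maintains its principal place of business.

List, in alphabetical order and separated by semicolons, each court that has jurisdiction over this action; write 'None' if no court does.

The Thornstead Court of Common Pleas:
  (a) The amount in controversy is 91,000 dollars, within the $150,000 ceiling — that alternative is enough. Satisfied.
  (b) The amount in controversy is $91,000, which meets the USD 50,000 floor, so this disjunct is met. Met.
  (c) The claim is a property claim, not a contract claim, so this disjunct is met. Condition met.
  (d) The operative events occurred in Wynstead. Satisfied.
  → Every requirement is satisfied — jurisdiction.
The Circuit Court of Thornstead:
  (a) The plaintiff resides in Sylston, which is not Thornstead. Met.
  (b) The property lies in Wynstead, not Thornstead; the corporate defendant(s) are organised in Sylston, not Thornstead; the claim is a property claim, not an employment claim — none of the alternatives is met. The proviso rescues it, though: the amount in controversy is USD 91,000, which meets the $75,000 floor. Met.
  (c) The claim is a property claim, not a tort claim, so one alternative holds. Satisfied.
  (d) No defendant resides in Thornstead (they reside in Selbourne, Wynstead, Sylston). Not satisfied.
  → The court lacks jurisdiction.

the Thornstead Court of Common Pleas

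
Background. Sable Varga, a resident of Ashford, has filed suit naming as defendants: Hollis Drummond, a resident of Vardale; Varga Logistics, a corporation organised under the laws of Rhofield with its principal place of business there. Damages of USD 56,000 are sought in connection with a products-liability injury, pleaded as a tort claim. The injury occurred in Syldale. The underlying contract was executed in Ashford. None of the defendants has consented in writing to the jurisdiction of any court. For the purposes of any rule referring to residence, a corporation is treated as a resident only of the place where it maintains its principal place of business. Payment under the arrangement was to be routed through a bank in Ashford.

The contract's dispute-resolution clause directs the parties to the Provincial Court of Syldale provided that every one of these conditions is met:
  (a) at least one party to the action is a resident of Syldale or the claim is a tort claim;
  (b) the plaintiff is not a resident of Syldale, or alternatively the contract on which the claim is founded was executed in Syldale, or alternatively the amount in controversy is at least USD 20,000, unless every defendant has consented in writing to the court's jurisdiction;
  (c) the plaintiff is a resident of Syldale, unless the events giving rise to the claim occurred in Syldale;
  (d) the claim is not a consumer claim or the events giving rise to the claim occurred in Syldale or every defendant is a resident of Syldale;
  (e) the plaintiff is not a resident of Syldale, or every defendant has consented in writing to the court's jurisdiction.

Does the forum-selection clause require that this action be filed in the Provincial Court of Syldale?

The Provincial Court of Syldale:
  (a) The claim is a tort claim — that alternative is enough. Condition met.
  (b) The plaintiff resides in Ashford, which is not Syldale — that alternative is enough. Satisfied.
  (c) The plaintiff resides in Ashford, not Syldale. But the operative events occurred in Syldale, and the 'unless' clause therefore excuses the requirement. Condition met.
  (d) The claim is a tort claim, not a consumer claim — that alternative is enough. Satisfied.
  (e) The plaintiff resides in Ashford, which is not Syldale — that alternative is enough. Condition met.
  → Forum clause is triggered.

Yes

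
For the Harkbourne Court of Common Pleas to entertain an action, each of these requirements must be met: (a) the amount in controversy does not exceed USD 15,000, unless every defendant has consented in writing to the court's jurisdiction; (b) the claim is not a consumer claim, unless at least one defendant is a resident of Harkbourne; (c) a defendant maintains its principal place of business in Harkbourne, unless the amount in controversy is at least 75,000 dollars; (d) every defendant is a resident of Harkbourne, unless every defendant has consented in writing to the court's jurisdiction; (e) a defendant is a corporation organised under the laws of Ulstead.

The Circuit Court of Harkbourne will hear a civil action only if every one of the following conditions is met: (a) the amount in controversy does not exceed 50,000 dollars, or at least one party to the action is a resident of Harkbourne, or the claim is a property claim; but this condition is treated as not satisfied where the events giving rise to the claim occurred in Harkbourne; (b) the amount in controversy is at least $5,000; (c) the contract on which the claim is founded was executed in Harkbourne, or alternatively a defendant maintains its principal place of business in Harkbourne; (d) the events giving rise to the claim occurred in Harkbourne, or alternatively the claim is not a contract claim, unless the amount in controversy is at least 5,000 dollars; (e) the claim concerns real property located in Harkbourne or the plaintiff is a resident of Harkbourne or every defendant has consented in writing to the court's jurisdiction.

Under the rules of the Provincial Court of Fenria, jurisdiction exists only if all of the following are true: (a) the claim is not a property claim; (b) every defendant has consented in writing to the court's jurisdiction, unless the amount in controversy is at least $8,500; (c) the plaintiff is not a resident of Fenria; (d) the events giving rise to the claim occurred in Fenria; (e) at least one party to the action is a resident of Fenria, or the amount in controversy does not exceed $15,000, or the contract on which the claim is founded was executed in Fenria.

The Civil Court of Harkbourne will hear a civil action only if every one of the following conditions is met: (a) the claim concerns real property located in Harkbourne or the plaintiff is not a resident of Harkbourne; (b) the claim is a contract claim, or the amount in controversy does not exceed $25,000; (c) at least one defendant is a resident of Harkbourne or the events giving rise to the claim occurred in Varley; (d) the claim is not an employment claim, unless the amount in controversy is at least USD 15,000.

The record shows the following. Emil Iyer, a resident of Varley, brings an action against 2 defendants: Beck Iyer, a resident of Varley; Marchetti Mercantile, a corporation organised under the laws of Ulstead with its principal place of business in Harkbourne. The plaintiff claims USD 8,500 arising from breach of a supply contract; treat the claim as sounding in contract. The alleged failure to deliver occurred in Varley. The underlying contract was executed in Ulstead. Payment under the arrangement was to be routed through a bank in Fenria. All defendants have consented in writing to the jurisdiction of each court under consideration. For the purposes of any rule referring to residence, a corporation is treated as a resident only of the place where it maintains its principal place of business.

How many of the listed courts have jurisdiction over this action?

3

The Harkbourne Court of Common Pleas:
  (a) The amount in controversy is 8,500 dollars, within the $15,000 ceiling. Condition met.
  (b) The claim is a contract claim, not a consumer claim. Condition met.
  (c) Marchetti Mercantile has its principal place of business in Harkbourne. Met.
  (d) The defendants reside as follows — Beck Iyer in Varley, Marchetti Mercantile in Harkbourne — not all in Harkbourne. However, every defendant has filed written consent, so the 'unless' proviso supplies this condition. Satisfied.
  (e) Marchetti Mercantile is organised under the laws of Ulstead. Met.
  → Jurisdiction lies.
The Circuit Court of Harkbourne:
  (a) The amount in controversy is 8,500 dollars, within the 50,000 dollars ceiling — that alternative is enough. The exception is not triggered, since the operative events occurred in Varley, not Harkbourne. Condition met.
  (b) The amount in controversy is 8,500 dollars, which meets the 5,000 dollars floor. Met.
  (c) Marchetti Mercantile has its principal place of business in Harkbourne, which satisfies one of the alternatives. Satisfied.
  (d) The operative events occurred in Varley, not Harkbourne; the claim is a contract claim — no alternative holds. But the amount in controversy is USD 8,500, which meets the $5,000 floor, and the 'unless' clause therefore excuses the requirement. Condition met.
  (e) Every defendant has filed written consent, so this disjunct is met. Met.
  → Every requirement is satisfied — jurisdiction.
The Provincial Court of Fenria:
  (a) The claim is a contract claim, not a property claim. Satisfied.
  (b) Every defendant has filed written consent. Met.
  (c) The plaintiff resides in Varley, which is not Fenria. Condition met.
  (d) The operative events occurred in Varley, not Fenria. Not satisfied.
  (e) The amount in controversy is USD 8,500, within the 15,000 dollars ceiling, which satisfies one of the alternatives. Met.
  → Not every requirement is met — no jurisdiction.
The Civil Court of Harkbourne:
  (a) The plaintiff resides in Varley, which is not Harkbourne, so this disjunct is met. Met.
  (b) The claim is a contract claim, so this disjunct is met. Satisfied.
  (c) Marchetti Mercantile resides in Harkbourne, so one alternative holds. Condition met.
  (d) The claim is a contract claim, not an employment claim. Satisfied.
  → Jurisdiction lies.
Courts with jurisdiction: the Harkbourne Court of Common Pleas, the Circuit Court of Harkbourne, the Civil Court of Harkbourne — 3 in total.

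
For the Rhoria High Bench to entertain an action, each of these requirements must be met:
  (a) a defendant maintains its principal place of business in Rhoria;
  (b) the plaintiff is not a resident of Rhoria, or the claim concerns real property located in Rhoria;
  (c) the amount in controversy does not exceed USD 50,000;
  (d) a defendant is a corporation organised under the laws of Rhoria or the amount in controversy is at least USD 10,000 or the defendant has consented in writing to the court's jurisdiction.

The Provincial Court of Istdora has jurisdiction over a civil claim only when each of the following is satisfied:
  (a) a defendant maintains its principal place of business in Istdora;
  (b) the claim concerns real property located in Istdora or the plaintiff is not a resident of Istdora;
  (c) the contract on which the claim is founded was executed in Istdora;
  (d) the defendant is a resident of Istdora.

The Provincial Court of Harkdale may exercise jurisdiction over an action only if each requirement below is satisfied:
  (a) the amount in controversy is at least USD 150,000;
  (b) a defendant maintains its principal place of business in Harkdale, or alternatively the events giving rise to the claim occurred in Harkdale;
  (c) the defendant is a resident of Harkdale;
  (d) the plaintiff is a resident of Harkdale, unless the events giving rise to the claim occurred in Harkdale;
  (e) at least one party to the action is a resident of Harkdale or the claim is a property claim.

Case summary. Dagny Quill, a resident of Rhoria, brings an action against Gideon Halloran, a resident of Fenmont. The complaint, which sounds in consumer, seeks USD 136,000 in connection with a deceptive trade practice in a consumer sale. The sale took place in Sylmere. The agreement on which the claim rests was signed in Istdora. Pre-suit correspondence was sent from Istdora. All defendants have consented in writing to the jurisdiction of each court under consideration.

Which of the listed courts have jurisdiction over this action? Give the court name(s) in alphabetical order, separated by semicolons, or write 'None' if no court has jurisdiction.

None

The Rhoria High Bench:
  (a) No defendant is a corporation. Not satisfied.
  (b) The plaintiff resides in Rhoria; the claim does not concern real property — none of the alternatives is met. Fails.
  (c) The amount in controversy is USD 136,000, above the $50,000 ceiling. Not satisfied.
  (d) The amount in controversy is 136,000 dollars, which meets the USD 10,000 floor — that alternative is enough. Satisfied.
  → The court lacks jurisdiction.
The Provincial Court of Istdora:
  (a) No defendant is a corporation. Not met.
  (b) The plaintiff resides in Rhoria, which is not Istdora, so this disjunct is met. Met.
  (c) The contract was executed in Istdora. Met.
  (d) The defendant resides in Fenmont, not Istdora. Condition not met.
  → At least one condition fails; no jurisdiction.
The Provincial Court of Harkdale:
  (a) The amount in controversy is 136,000 dollars, below the $150,000 floor. Fails.
  (b) No defendant is a corporation; the operative events occurred in Sylmere, not Harkdale — none of the alternatives is met. Not satisfied.
  (c) The defendant resides in Fenmont, not Harkdale. Not satisfied.
  (d) The plaintiff resides in Rhoria, not Harkdale. The proviso offers no rescue either, since the operative events occurred in Sylmere, not Harkdale. Not satisfied.
  (e) No party resides in Harkdale; the claim is a consumer claim, not a property claim — every alternative fails. Fails.
  → The court lacks jurisdiction.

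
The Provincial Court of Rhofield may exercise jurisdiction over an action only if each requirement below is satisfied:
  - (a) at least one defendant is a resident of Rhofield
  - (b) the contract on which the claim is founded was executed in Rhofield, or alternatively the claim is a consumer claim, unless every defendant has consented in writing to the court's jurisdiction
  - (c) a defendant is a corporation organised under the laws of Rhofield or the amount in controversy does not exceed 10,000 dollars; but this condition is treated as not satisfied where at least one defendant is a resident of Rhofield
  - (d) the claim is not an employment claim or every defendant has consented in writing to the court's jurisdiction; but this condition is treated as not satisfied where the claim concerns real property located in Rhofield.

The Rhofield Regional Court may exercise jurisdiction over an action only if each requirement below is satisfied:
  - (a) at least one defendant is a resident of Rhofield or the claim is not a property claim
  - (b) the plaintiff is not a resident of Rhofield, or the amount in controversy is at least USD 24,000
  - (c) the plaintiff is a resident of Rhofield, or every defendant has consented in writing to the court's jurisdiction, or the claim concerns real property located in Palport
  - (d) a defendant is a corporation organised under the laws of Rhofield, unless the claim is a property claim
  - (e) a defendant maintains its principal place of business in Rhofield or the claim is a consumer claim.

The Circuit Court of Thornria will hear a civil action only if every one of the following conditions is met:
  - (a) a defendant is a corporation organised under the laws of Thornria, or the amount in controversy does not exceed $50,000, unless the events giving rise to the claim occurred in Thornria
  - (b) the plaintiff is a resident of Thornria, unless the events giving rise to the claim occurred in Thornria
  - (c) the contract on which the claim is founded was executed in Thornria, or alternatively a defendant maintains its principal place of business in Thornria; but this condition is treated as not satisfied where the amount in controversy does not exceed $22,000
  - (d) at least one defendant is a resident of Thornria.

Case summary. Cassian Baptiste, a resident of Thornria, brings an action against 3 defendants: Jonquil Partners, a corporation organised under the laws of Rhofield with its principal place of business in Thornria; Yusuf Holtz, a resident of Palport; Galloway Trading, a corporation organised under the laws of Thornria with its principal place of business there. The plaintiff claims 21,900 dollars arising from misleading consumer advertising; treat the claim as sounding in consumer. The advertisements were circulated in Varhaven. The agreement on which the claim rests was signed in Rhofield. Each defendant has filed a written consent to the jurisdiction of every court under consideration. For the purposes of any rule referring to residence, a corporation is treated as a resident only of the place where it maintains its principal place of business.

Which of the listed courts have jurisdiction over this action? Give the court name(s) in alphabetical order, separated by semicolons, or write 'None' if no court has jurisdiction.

the Rhofield Regional Court

The Provincial Court of Rhofield:
  (a) No defendant resides in Rhofield (they reside in Thornria, Palport, Thornria). Not satisfied.
  (b) The contract was executed in Rhofield — that alternative is enough. Met.
  (c) Jonquil Partners is organised under the laws of Rhofield, so one alternative holds. The carve-out does not apply: no defendant resides in Rhofield (they reside in Thornria, Palport, Thornria). Met.
  (d) The claim is a consumer claim, not an employment claim, so one alternative holds. The exception is not triggered, since the claim does not concern real property. Met.
  → No jurisdiction.
The Rhofield Regional Court:
  (a) The claim is a consumer claim, not a property claim — that alternative is enough. Condition met.
  (b) The plaintiff resides in Thornria, which is not Rhofield, so one alternative holds. Satisfied.
  (c) Every defendant has filed written consent, so this disjunct is met. Met.
  (d) Jonquil Partners is organised under the laws of Rhofield. Satisfied.
  (e) The claim is a consumer claim, so one alternative holds. Met.
  → Jurisdiction lies.
The Circuit Court of Thornria:
  (a) Galloway Trading is organised under the laws of Thornria — that alternative is enough. Condition met.
  (b) The plaintiff resides in Thornria. Met.
  (c) Jonquil Partners has its principal place of business in Thornria, so this disjunct is met. But the amount in controversy is USD 21,900, within the $22,000 ceiling, triggering the carve-out and defeating this condition. Fails.
  (d) Jonquil Partners resides in Thornria. Satisfied.
  → No jurisdiction.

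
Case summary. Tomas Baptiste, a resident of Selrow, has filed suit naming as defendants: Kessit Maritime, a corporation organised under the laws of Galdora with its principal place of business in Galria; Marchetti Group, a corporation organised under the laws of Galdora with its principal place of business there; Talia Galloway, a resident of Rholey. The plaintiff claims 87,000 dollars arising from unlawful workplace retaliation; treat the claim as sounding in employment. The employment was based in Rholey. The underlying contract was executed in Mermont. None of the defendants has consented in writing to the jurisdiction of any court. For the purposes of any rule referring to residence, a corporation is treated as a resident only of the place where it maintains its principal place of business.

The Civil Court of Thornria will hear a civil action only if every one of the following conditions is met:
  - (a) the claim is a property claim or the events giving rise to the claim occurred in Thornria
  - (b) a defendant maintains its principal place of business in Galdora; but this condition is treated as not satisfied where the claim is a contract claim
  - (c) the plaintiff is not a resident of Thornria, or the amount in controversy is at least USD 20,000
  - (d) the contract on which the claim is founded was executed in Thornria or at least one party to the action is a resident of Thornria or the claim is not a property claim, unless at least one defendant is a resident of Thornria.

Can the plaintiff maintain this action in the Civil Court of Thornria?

The Civil Court of Thornria:
  (a) The claim is an employment claim, not a property claim; the operative events occurred in Rholey, not Thornria — every alternative fails. Not satisfied.
  (b) Marchetti Group has its principal place of business in Galdora. The carve-out does not apply: the claim is an employment claim, not a contract claim. Met.
  (c) The plaintiff resides in Selrow, which is not Thornria, so one alternative holds. Condition met.
  (d) The claim is an employment claim, not a property claim, which satisfies one of the alternatives. Condition met.
  → At least one condition fails; no jurisdiction.

No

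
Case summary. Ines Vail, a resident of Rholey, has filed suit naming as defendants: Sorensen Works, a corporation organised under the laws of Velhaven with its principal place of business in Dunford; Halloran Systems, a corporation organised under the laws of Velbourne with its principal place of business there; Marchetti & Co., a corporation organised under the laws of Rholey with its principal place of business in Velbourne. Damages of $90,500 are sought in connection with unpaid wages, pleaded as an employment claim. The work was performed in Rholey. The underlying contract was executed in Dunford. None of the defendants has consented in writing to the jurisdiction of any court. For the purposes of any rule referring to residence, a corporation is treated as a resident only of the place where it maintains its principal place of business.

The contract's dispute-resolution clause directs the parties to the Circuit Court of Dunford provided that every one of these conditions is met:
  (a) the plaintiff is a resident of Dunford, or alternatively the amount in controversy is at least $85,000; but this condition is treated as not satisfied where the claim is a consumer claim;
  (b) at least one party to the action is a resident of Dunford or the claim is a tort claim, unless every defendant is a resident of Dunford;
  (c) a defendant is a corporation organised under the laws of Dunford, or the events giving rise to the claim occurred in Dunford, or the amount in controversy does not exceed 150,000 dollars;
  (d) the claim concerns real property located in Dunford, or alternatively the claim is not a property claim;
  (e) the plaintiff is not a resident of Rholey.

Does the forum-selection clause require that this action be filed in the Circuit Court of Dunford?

No

The Circuit Court of Dunford:
  (a) The amount in controversy is 90,500 dollars, which meets the $85,000 floor, which satisfies one of the alternatives. The carve-out does not apply: the claim is an employment claim, not a consumer claim. Satisfied.
  (b) Sorensen Works resides in Dunford, so one alternative holds. Satisfied.
  (c) The amount in controversy is USD 90,500, within the $150,000 ceiling, which satisfies one of the alternatives. Condition met.
  (d) The claim is an employment claim, not a property claim, which satisfies one of the alternatives. Condition met.
  (e) The plaintiff resides in Rholey. Not met.
  → The clause does not apply.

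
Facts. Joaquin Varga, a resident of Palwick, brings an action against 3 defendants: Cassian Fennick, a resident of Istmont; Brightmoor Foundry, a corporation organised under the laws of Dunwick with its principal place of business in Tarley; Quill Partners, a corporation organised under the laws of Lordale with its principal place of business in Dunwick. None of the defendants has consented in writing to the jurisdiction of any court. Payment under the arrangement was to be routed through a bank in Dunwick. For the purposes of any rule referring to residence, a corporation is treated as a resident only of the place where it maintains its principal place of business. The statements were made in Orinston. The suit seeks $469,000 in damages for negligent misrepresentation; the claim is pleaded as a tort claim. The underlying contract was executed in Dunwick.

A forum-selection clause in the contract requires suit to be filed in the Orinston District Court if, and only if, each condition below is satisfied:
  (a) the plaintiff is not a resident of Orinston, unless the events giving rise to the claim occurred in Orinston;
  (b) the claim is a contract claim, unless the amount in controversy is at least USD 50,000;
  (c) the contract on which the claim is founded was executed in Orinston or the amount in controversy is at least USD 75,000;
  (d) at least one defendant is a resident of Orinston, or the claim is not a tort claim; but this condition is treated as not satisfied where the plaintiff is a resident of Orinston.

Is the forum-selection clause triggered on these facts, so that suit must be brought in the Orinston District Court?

No

The Orinston District Court:
  (a) The plaintiff resides in Palwick, which is not Orinston. Condition met.
  (b) The claim is a tort claim, not a contract claim. However, the amount in controversy is $469,000, which meets the $50,000 floor, so the 'unless' proviso supplies this condition. Satisfied.
  (c) The amount in controversy is $469,000, which meets the $75,000 floor, so this disjunct is met. Condition met.
  (d) No defendant resides in Orinston (they reside in Istmont, Tarley, Dunwick); the claim is a tort claim — no alternative holds. Fails.
  → The clause does not apply.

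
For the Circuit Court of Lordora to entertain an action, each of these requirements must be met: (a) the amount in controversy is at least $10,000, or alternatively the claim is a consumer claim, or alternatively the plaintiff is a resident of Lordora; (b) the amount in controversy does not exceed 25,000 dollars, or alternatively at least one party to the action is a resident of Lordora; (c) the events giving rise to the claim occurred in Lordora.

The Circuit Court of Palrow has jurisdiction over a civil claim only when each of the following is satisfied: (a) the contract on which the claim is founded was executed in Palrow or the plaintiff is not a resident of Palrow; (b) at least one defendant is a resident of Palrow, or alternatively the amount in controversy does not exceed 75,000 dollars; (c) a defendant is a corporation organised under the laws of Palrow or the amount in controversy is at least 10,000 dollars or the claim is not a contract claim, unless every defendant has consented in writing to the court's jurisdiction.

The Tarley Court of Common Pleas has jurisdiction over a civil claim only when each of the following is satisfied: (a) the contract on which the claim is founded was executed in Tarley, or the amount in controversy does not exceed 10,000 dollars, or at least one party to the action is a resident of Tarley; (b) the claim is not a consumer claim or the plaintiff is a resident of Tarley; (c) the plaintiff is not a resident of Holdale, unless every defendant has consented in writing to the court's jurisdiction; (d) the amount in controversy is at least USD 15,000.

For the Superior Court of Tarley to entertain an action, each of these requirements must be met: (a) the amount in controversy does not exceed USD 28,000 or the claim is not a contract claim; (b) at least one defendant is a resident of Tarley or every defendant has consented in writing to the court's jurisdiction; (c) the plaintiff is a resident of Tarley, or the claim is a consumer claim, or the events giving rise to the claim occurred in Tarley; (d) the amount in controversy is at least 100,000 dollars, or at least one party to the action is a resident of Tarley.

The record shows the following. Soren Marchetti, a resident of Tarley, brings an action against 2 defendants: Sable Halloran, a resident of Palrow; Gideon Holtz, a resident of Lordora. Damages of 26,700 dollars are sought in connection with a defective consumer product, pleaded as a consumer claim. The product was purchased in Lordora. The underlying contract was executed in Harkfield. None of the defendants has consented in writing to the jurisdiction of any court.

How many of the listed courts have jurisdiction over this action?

The Circuit Court of Lordora:
  (a) The amount in controversy is 26,700 dollars, which meets the $10,000 floor, so one alternative holds. Satisfied.
  (b) Gideon Holtz resides in Lordora, which satisfies one of the alternatives. Condition met.
  (c) The operative events occurred in Lordora. Met.
  → All conditions met; jurisdiction exists.
The Circuit Court of Palrow:
  (a) The plaintiff resides in Tarley, which is not Palrow, which satisfies one of the alternatives. Met.
  (b) Sable Halloran resides in Palrow — that alternative is enough. Met.
  (c) The amount in controversy is 26,700 dollars, which meets the $10,000 floor, which satisfies one of the alternatives. Condition met.
  → Jurisdiction lies.
The Tarley Court of Common Pleas:
  (a) Soren Marchetti resides in Tarley, so one alternative holds. Condition met.
  (b) The plaintiff resides in Tarley, so one alternative holds. Condition met.
  (c) The plaintiff resides in Tarley, which is not Holdale. Met.
  (d) The amount in controversy is USD 26,700, which meets the USD 15,000 floor. Satisfied.
  → The court has jurisdiction.
The Superior Court of Tarley:
  (a) The amount in controversy is $26,700, within the USD 28,000 ceiling — that alternative is enough. Satisfied.
  (b) No defendant resides in Tarley (they reside in Palrow, Lordora); no such written consent has been filed — no alternative holds. Fails.
  (c) The plaintiff resides in Tarley, so one alternative holds. Condition met.
  (d) Soren Marchetti resides in Tarley, so one alternative holds. Met.
  → No jurisdiction.
Courts with jurisdiction: the Circuit Court of Lordora, the Circuit Court of Palrow, the Tarley Court of Common Pleas — 3 in total.

3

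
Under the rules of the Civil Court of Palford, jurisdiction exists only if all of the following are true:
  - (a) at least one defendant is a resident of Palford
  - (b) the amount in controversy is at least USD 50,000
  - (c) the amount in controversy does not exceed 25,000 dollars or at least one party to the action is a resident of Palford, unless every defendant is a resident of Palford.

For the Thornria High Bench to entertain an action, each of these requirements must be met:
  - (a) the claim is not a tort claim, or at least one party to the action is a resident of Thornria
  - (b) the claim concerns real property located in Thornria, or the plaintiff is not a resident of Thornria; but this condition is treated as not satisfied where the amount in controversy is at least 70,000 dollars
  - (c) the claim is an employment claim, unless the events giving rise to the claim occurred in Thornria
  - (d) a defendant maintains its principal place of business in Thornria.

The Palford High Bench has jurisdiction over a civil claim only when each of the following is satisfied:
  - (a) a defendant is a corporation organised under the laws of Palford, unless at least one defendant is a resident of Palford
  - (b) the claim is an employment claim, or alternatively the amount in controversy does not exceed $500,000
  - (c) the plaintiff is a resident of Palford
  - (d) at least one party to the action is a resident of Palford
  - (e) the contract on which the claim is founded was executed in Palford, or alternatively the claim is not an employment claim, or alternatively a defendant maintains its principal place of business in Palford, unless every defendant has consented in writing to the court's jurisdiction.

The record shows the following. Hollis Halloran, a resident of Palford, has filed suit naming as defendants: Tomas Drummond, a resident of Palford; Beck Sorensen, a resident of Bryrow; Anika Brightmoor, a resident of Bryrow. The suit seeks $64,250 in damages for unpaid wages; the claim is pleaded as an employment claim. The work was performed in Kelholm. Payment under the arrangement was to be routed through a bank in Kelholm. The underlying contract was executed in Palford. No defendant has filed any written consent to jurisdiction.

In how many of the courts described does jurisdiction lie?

2

The Civil Court of Palford:
  (a) Tomas Drummond resides in Palford. Met.
  (b) The amount in controversy is $64,250, which meets the $50,000 floor. Met.
  (c) Hollis Halloran resides in Palford — that alternative is enough. Satisfied.
  → All conditions met; jurisdiction exists.
The Thornria High Bench:
  (a) The claim is an employment claim, not a tort claim — that alternative is enough. Satisfied.
  (b) The plaintiff resides in Palford, which is not Thornria, which satisfies one of the alternatives. The exception is not triggered, since the amount in controversy is $64,250, below the USD 70,000 floor. Satisfied.
  (c) The claim is an employment claim. Satisfied.
  (d) No defendant is a corporation. Fails.
  → Not every requirement is met — no jurisdiction.
The Palford High Bench:
  (a) No defendant is a corporation. The proviso rescues it, though: Tomas Drummond resides in Palford. Condition met.
  (b) The claim is an employment claim — that alternative is enough. Condition met.
  (c) The plaintiff resides in Palford. Condition met.
  (d) Hollis Halloran resides in Palford. Met.
  (e) The contract was executed in Palford, which satisfies one of the alternatives. Met.
  → Jurisdiction lies.
Courts with jurisdiction: the Civil Court of Palford, the Palford High Bench — 2 in total.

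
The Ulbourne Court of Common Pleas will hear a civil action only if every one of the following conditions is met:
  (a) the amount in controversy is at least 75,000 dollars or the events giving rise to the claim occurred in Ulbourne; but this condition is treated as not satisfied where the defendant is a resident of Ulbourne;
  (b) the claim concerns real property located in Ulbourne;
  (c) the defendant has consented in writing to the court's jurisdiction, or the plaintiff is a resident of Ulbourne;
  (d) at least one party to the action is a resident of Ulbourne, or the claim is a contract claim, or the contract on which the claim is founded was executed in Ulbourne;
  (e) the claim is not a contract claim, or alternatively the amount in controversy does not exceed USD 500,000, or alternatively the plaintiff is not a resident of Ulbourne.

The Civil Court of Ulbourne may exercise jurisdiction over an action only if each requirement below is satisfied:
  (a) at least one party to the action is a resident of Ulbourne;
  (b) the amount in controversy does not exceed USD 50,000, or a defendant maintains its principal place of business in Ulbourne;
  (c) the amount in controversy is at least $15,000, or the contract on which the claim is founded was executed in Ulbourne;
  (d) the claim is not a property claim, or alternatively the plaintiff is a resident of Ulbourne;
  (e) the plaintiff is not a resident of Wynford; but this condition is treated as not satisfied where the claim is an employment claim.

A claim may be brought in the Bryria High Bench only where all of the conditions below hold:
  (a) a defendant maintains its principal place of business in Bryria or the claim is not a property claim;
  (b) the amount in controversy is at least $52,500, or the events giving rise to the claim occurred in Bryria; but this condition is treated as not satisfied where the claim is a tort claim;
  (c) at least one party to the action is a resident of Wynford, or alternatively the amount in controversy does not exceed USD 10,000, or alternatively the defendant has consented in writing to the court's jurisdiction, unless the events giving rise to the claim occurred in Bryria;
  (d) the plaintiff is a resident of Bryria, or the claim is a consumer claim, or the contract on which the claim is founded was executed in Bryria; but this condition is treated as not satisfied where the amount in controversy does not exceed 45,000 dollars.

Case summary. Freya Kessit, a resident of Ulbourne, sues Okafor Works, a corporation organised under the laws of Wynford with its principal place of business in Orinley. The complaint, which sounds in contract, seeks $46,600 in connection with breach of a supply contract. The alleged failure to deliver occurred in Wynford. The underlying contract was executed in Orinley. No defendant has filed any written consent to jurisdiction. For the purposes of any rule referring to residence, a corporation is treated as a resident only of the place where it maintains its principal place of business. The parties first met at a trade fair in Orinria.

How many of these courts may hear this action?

1

The Ulbourne Court of Common Pleas:
  (a) The amount in controversy is USD 46,600, below the USD 75,000 floor; the operative events occurred in Wynford, not Ulbourne — every alternative fails. Fails.
  (b) The claim does not concern real property. Fails.
  (c) The plaintiff resides in Ulbourne, which satisfies one of the alternatives. Condition met.
  (d) Freya Kessit resides in Ulbourne — that alternative is enough. Satisfied.
  (e) The amount in controversy is USD 46,600, within the 500,000 dollars ceiling — that alternative is enough. Condition met.
  → Not every requirement is met — no jurisdiction.
The Civil Court of Ulbourne:
  (a) Freya Kessit resides in Ulbourne. Met.
  (b) The amount in controversy is $46,600, within the $50,000 ceiling — that alternative is enough. Satisfied.
  (c) The amount in controversy is $46,600, which meets the USD 15,000 floor, so one alternative holds. Satisfied.
  (d) The claim is a contract claim, not a property claim, which satisfies one of the alternatives. Met.
  (e) The plaintiff resides in Ulbourne, which is not Wynford. The carve-out does not apply: the claim is a contract claim, not an employment claim. Condition met.
  → The court has jurisdiction.
The Bryria High Bench:
  (a) The claim is a contract claim, not a property claim, so this disjunct is met. Satisfied.
  (b) The amount in controversy is 46,600 dollars, below the USD 52,500 floor; the operative events occurred in Wynford, not Bryria — none of the alternatives is met. Condition not met.
  (c) No party resides in Wynford; the amount in controversy is 46,600 dollars, above the $10,000 ceiling; no such written consent has been filed — none of the alternatives is met. The proviso offers no rescue either, since the operative events occurred in Wynford, not Bryria. Condition not met.
  (d) The plaintiff resides in Ulbourne, not Bryria; the claim is a contract claim, not a consumer claim; the contract was executed in Orinley, not Bryria — every alternative fails. Not satisfied.
  → No jurisdiction.
Courts with jurisdiction: the Civil Court of Ulbourne — 1 in total.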